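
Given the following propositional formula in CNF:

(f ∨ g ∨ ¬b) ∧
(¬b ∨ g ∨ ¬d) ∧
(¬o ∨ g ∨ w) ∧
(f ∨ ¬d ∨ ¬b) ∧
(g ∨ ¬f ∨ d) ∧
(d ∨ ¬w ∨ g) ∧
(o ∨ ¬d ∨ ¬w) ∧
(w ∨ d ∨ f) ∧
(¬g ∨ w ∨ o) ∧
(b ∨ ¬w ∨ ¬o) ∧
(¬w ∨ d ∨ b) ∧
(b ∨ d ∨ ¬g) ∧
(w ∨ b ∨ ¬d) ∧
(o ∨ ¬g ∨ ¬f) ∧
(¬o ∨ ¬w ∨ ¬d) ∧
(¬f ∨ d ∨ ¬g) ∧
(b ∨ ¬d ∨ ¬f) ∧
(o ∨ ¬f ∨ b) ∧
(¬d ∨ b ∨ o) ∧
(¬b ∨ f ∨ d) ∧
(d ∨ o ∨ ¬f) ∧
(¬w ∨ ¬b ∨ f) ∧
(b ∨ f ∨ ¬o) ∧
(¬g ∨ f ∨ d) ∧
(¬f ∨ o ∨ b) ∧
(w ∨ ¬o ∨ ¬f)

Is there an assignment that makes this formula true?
No

No, the formula is not satisfiable.

No assignment of truth values to the variables can make all 26 clauses true simultaneously.

The formula is UNSAT (unsatisfiable).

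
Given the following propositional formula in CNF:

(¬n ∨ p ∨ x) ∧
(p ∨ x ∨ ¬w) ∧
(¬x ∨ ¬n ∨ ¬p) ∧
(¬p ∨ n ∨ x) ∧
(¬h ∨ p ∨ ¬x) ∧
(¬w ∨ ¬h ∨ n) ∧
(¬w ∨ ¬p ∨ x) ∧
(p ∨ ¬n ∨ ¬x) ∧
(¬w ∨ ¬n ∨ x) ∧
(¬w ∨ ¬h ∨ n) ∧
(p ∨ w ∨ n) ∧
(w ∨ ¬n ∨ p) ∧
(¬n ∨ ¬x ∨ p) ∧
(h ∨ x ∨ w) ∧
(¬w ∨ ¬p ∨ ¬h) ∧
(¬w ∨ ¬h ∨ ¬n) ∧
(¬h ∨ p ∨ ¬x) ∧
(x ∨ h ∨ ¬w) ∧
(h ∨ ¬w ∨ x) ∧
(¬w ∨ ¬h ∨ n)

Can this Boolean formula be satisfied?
Yes

Yes, the formula is satisfiable.

One satisfying assignment is: x=True, h=False, p=True, w=False, n=False

Verification: With this assignment, all 20 clauses evaluate to true.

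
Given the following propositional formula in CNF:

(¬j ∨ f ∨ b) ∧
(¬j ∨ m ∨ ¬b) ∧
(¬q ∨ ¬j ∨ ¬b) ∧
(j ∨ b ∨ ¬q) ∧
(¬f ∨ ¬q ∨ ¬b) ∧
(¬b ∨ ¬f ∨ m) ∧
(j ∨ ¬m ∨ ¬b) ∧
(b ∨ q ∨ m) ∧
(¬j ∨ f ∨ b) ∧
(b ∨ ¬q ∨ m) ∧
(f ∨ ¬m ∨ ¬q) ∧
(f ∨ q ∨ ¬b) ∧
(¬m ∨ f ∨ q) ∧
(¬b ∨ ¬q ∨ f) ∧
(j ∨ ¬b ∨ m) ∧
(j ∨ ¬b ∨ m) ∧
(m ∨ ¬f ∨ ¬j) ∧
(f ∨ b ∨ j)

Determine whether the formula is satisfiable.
Yes

Yes, the formula is satisfiable.

One satisfying assignment is: f=True, j=True, q=False, m=True, b=True

Verification: With this assignment, all 18 clauses evaluate to true.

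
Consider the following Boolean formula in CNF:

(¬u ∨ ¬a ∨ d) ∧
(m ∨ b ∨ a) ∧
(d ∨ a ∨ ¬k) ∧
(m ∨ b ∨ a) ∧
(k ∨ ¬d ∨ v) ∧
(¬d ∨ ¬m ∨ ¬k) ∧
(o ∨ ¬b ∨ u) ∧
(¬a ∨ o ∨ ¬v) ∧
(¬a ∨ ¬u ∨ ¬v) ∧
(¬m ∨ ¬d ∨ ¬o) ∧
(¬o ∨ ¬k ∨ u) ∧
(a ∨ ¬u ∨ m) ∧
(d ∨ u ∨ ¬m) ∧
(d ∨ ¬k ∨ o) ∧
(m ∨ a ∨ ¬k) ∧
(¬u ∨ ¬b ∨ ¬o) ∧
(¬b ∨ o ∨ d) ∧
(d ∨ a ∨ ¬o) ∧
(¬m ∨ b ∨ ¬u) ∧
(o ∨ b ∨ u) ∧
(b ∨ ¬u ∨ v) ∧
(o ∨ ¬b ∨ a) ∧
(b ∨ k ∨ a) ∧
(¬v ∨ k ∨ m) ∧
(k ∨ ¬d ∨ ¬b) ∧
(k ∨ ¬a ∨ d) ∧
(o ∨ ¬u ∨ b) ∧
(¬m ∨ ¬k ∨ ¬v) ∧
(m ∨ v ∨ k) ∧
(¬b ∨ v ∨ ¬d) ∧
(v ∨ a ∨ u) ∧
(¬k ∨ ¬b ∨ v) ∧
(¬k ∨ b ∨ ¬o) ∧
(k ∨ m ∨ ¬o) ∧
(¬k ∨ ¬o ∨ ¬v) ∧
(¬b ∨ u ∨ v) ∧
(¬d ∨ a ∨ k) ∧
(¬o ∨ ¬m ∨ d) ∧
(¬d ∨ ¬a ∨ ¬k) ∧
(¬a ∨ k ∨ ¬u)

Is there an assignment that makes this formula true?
No

No, the formula is not satisfiable.

No assignment of truth values to the variables can make all 40 clauses true simultaneously.

The formula is UNSAT (unsatisfiable).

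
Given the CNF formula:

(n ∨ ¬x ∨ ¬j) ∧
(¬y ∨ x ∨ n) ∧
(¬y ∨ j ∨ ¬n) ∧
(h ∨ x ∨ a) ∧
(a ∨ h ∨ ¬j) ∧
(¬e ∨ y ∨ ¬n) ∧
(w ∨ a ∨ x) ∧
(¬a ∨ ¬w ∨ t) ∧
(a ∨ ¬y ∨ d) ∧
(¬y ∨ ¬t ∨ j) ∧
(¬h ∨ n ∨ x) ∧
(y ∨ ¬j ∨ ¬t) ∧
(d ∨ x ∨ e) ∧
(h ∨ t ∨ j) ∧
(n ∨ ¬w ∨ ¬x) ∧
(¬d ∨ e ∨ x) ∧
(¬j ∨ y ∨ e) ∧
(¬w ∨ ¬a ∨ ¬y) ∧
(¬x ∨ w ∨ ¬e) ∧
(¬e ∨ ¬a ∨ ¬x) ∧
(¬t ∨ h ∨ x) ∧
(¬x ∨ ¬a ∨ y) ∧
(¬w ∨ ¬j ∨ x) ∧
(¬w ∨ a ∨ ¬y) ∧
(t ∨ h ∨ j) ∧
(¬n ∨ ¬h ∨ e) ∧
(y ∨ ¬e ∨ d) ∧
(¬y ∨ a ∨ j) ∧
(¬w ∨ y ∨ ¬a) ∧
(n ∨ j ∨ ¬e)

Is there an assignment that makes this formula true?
Yes

Yes, the formula is satisfiable.

One satisfying assignment is: y=False, t=False, a=False, j=False, h=True, w=False, x=True, d=False, n=False, e=False

Verification: With this assignment, all 30 clauses evaluate to true.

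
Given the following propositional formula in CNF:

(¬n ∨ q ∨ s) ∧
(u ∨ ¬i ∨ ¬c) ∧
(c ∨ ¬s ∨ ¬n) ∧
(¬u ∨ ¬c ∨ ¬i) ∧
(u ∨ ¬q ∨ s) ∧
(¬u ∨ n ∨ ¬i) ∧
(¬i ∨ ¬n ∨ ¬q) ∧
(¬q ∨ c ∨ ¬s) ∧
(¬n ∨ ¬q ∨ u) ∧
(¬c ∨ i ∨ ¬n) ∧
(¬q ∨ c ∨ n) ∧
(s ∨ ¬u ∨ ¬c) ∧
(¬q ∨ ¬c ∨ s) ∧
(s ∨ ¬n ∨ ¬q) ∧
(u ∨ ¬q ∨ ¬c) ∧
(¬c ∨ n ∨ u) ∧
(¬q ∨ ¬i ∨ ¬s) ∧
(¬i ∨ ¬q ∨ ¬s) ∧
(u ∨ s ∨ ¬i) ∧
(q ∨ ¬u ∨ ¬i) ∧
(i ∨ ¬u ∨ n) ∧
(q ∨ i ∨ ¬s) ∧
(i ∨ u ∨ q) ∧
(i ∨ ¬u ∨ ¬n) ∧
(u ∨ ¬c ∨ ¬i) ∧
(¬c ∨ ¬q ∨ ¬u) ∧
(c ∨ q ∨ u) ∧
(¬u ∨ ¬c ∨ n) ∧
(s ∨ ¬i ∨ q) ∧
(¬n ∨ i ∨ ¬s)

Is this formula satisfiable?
No

No, the formula is not satisfiable.

No assignment of truth values to the variables can make all 30 clauses true simultaneously.

The formula is UNSAT (unsatisfiable).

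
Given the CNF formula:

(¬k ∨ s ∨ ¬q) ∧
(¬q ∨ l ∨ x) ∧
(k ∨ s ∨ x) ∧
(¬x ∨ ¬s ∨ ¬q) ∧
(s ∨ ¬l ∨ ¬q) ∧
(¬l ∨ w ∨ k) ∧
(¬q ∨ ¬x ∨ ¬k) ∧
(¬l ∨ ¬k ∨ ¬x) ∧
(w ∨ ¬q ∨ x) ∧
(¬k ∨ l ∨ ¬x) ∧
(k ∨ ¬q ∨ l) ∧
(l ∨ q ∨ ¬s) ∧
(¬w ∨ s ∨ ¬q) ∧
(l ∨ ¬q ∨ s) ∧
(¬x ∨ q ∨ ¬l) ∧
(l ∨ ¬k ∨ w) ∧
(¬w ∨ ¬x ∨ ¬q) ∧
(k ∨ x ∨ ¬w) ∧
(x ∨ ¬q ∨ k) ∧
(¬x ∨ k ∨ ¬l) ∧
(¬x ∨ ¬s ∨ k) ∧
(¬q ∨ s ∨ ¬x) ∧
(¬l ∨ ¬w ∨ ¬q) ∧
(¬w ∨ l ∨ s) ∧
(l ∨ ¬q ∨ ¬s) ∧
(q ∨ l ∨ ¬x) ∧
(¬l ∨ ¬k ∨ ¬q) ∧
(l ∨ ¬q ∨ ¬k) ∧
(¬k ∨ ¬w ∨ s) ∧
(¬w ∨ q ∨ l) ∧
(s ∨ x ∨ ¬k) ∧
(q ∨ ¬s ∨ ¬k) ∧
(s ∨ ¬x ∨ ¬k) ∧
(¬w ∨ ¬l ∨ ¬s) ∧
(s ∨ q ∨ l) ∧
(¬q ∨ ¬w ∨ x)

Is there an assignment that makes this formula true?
No

No, the formula is not satisfiable.

No assignment of truth values to the variables can make all 36 clauses true simultaneously.

The formula is UNSAT (unsatisfiable).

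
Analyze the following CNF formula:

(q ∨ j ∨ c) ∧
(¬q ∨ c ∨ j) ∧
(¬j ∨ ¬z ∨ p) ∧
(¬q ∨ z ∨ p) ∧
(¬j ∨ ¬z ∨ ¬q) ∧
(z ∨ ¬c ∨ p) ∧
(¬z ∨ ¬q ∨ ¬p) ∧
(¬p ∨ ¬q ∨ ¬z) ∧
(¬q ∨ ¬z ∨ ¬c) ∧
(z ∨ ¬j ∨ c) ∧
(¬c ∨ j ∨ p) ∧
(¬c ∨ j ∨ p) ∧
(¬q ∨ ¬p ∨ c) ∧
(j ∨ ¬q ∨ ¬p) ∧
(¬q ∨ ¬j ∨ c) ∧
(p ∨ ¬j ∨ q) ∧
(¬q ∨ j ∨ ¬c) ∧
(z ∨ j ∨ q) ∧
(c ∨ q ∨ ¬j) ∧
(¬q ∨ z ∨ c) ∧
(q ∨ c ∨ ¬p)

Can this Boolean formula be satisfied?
Yes

Yes, the formula is satisfiable.

One satisfying assignment is: z=True, j=False, p=True, c=True, q=False

Verification: With this assignment, all 21 clauses evaluate to true.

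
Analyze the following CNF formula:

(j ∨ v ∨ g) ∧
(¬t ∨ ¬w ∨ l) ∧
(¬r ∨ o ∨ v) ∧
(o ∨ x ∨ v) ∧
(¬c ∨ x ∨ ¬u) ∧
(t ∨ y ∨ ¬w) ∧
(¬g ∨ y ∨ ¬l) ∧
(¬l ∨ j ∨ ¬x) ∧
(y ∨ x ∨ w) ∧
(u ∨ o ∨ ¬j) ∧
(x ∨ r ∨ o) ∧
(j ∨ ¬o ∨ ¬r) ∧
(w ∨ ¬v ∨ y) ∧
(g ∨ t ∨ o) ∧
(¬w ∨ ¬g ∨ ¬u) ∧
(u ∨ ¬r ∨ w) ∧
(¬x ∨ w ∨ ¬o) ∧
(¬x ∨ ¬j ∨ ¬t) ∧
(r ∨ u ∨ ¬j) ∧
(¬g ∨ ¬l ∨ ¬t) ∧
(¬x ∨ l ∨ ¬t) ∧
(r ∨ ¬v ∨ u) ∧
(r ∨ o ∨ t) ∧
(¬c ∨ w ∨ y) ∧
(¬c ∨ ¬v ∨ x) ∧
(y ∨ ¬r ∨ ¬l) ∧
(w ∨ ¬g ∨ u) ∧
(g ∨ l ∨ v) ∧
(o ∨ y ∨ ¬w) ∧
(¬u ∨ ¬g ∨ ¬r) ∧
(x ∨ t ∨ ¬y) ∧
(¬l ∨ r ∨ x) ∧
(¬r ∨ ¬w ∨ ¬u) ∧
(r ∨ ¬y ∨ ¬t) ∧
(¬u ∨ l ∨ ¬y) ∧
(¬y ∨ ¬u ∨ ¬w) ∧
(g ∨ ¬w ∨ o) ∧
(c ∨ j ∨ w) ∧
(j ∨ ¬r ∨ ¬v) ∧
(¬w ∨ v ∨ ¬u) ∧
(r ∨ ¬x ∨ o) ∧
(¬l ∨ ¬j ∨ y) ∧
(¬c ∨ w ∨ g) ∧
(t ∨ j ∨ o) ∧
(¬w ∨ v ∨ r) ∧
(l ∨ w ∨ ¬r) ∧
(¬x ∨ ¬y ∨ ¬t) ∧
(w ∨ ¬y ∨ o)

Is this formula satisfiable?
Yes

Yes, the formula is satisfiable.

One satisfying assignment is: j=True, v=False, o=True, c=False, u=False, y=True, x=False, r=True, t=True, l=True, w=True, g=False

Verification: With this assignment, all 48 clauses evaluate to true.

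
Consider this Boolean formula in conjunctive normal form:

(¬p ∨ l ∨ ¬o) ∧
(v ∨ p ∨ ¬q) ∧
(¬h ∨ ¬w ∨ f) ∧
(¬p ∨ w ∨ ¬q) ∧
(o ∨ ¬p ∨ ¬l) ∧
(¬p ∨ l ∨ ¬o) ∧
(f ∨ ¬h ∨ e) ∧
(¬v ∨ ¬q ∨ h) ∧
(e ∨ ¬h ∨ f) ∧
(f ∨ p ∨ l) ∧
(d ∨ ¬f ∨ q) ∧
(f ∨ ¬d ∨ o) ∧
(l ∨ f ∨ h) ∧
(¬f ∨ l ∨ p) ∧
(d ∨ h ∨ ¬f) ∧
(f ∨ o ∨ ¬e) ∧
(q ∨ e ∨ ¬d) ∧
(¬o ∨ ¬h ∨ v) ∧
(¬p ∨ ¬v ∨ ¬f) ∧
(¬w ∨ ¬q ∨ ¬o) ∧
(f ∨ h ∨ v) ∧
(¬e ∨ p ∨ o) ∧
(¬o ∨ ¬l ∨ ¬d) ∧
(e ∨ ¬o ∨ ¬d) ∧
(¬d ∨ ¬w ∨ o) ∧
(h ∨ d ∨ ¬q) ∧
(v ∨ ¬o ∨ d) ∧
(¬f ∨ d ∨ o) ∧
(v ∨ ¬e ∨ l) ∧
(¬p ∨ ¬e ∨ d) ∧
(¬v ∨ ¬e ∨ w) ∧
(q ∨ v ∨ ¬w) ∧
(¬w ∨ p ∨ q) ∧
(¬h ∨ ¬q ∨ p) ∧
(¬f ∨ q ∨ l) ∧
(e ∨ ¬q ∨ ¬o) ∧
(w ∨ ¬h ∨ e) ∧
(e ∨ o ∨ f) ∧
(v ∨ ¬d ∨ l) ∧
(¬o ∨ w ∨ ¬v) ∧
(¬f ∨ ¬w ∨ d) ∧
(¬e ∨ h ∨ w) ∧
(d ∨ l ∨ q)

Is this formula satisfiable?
Yes

Yes, the formula is satisfiable.

One satisfying assignment is: d=False, v=True, f=False, h=False, l=True, q=False, o=True, w=True, e=False, p=True

Verification: With this assignment, all 43 clauses evaluate to true.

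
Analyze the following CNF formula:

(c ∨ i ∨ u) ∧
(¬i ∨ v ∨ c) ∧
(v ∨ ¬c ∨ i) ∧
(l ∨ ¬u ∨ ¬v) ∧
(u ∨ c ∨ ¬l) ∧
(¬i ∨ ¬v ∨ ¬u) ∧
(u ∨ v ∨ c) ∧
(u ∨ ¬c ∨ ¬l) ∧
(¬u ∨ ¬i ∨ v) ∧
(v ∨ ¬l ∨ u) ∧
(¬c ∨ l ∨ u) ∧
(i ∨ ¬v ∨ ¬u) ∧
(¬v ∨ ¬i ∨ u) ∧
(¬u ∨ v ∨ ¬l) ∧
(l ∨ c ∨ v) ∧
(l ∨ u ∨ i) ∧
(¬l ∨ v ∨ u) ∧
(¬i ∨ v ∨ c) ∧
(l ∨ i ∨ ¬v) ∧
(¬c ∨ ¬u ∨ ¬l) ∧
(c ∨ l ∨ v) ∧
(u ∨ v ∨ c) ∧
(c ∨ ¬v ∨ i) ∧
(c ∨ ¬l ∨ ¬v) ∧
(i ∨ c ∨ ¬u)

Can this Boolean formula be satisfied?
No

No, the formula is not satisfiable.

No assignment of truth values to the variables can make all 25 clauses true simultaneously.

The formula is UNSAT (unsatisfiable).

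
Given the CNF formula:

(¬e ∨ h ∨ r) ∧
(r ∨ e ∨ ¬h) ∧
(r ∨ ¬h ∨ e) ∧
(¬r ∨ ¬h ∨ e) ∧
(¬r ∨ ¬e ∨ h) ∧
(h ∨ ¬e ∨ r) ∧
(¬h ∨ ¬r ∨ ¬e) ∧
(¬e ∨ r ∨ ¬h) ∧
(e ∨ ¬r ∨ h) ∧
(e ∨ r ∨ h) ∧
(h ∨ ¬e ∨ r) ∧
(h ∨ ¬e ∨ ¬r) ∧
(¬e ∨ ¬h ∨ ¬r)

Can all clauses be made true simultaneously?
No

No, the formula is not satisfiable.

No assignment of truth values to the variables can make all 13 clauses true simultaneously.

The formula is UNSAT (unsatisfiable).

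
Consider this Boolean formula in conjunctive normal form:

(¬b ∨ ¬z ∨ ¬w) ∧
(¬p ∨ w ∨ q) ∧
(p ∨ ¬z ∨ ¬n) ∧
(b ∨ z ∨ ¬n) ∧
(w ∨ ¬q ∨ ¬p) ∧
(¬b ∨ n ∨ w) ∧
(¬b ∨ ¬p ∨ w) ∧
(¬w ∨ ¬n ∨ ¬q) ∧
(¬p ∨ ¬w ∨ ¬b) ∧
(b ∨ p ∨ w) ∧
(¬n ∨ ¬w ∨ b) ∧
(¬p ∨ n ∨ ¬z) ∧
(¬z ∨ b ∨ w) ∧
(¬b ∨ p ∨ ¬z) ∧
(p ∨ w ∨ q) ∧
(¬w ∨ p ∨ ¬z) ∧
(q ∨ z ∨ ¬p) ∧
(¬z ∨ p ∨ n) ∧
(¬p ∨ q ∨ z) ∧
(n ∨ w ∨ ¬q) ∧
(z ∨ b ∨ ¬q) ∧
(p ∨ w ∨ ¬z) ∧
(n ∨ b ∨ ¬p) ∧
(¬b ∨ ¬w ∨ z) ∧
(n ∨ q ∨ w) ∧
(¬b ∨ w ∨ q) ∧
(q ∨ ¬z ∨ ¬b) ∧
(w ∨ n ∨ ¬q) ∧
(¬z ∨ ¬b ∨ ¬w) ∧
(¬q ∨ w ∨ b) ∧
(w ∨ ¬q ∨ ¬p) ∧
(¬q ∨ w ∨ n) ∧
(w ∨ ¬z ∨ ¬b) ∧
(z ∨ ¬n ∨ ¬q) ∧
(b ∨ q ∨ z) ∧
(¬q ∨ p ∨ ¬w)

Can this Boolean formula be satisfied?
No

No, the formula is not satisfiable.

No assignment of truth values to the variables can make all 36 clauses true simultaneously.

The formula is UNSAT (unsatisfiable).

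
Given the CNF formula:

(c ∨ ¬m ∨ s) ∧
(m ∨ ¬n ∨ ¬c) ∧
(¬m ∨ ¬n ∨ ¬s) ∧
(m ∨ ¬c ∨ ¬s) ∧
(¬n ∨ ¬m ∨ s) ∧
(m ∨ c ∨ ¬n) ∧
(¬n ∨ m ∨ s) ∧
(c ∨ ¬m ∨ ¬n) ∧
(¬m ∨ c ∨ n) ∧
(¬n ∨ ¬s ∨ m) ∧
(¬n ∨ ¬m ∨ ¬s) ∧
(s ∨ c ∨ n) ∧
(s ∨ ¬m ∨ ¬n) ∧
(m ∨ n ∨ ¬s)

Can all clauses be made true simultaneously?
Yes

Yes, the formula is satisfiable.

One satisfying assignment is: s=False, n=False, c=True, m=False

Verification: With this assignment, all 14 clauses evaluate to true.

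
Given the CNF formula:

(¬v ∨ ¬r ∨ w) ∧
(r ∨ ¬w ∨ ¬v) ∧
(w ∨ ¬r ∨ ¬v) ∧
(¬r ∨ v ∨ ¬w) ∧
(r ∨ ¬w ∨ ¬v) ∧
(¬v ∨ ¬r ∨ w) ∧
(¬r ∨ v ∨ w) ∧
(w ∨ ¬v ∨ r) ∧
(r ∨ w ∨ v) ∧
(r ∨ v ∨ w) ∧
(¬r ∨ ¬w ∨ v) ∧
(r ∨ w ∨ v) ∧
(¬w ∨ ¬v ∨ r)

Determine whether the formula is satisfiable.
Yes

Yes, the formula is satisfiable.

One satisfying assignment is: v=True, w=True, r=True

Verification: With this assignment, all 13 clauses evaluate to true.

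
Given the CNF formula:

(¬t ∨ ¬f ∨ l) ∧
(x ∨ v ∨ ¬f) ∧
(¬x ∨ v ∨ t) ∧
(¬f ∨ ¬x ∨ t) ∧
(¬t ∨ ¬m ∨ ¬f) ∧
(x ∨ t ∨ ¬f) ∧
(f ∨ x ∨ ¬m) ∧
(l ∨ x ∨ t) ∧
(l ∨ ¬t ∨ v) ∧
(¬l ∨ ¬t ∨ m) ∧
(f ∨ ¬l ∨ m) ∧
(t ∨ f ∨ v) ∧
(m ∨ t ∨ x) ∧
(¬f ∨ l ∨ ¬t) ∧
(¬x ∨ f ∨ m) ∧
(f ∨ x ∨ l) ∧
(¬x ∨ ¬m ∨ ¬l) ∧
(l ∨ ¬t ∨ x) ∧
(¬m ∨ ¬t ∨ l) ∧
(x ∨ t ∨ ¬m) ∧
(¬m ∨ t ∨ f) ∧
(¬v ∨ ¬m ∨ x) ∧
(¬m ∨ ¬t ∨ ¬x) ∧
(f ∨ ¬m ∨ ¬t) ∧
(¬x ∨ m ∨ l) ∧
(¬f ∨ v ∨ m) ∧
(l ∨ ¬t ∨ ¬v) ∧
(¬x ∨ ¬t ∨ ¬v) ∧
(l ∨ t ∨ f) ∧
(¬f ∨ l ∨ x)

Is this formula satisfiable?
No

No, the formula is not satisfiable.

No assignment of truth values to the variables can make all 30 clauses true simultaneously.

The formula is UNSAT (unsatisfiable).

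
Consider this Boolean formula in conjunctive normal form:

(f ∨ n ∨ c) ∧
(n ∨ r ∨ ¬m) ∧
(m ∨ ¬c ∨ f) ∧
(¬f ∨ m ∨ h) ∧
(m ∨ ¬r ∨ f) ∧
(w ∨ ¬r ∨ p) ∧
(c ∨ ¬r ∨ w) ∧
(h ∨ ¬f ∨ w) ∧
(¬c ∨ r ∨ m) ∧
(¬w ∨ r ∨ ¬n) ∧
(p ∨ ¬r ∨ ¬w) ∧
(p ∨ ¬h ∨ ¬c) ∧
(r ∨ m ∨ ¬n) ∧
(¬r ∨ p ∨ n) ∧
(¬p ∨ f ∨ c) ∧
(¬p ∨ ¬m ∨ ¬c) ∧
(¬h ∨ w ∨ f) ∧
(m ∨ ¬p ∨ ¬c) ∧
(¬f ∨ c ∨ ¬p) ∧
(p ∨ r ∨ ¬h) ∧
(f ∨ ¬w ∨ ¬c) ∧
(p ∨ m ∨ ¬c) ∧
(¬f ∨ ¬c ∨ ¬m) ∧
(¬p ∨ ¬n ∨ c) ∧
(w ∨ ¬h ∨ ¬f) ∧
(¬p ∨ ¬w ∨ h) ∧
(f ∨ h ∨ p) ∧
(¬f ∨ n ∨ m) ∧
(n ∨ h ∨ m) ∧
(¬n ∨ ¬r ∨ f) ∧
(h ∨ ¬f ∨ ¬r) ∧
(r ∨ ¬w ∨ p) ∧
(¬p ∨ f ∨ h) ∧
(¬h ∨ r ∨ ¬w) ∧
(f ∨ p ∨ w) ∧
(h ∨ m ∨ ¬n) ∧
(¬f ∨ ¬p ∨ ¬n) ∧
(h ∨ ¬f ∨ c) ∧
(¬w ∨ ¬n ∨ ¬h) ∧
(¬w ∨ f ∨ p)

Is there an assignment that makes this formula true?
No

No, the formula is not satisfiable.

No assignment of truth values to the variables can make all 40 clauses true simultaneously.

The formula is UNSAT (unsatisfiable).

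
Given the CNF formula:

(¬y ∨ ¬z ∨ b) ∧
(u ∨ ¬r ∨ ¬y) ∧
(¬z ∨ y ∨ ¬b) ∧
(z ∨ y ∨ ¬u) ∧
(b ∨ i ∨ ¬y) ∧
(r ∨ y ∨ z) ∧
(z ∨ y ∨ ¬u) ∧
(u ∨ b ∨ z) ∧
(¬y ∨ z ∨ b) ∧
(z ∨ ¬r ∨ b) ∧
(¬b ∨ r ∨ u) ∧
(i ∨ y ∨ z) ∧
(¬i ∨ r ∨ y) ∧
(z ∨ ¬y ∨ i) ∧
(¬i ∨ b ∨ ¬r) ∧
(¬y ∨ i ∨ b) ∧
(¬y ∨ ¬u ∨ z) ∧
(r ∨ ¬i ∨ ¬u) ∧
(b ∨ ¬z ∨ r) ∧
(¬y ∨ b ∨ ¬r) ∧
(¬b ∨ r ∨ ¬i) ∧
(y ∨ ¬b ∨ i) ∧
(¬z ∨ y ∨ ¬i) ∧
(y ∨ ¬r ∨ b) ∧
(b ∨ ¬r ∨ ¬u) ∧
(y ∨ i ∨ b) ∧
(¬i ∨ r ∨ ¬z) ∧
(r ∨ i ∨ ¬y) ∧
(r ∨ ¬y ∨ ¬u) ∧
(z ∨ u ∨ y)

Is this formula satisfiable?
Yes

Yes, the formula is satisfiable.

One satisfying assignment is: y=True, b=True, z=True, i=True, r=True, u=True

Verification: With this assignment, all 30 clauses evaluate to true.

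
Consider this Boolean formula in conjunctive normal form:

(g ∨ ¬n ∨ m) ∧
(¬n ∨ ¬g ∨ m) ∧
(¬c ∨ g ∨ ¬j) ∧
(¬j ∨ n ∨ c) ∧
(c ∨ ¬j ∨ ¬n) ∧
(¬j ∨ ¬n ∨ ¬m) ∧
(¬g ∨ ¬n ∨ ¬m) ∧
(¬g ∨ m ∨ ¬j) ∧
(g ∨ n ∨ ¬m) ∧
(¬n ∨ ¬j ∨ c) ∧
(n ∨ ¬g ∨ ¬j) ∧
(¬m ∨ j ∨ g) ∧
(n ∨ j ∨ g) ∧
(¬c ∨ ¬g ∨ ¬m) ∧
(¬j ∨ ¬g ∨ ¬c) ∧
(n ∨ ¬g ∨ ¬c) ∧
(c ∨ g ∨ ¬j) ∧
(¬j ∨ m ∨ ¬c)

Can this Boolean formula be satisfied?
Yes

Yes, the formula is satisfiable.

One satisfying assignment is: j=False, c=False, g=True, n=False, m=False

Verification: With this assignment, all 18 clauses evaluate to true.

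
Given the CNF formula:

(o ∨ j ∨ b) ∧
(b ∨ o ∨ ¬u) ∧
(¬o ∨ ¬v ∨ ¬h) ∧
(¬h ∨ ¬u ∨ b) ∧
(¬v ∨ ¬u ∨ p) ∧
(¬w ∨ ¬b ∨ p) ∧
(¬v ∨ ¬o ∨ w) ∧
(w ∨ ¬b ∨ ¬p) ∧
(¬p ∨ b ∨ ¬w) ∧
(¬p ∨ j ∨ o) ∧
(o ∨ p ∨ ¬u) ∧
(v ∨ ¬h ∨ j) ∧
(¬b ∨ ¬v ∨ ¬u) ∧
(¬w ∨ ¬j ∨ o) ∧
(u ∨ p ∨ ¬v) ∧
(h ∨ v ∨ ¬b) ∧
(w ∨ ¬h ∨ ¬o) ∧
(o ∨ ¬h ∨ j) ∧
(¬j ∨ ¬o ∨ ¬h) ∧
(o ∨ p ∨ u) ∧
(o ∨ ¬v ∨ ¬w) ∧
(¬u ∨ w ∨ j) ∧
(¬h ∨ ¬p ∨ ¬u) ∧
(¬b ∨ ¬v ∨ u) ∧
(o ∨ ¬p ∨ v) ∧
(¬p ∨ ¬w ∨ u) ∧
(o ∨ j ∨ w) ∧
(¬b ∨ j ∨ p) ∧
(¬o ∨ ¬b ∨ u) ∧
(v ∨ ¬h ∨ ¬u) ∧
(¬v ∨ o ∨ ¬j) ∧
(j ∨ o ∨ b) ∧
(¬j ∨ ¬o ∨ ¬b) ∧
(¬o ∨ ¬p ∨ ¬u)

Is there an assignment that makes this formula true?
Yes

Yes, the formula is satisfiable.

One satisfying assignment is: h=False, j=False, u=False, w=False, b=False, o=True, v=False, p=False

Verification: With this assignment, all 34 clauses evaluate to true.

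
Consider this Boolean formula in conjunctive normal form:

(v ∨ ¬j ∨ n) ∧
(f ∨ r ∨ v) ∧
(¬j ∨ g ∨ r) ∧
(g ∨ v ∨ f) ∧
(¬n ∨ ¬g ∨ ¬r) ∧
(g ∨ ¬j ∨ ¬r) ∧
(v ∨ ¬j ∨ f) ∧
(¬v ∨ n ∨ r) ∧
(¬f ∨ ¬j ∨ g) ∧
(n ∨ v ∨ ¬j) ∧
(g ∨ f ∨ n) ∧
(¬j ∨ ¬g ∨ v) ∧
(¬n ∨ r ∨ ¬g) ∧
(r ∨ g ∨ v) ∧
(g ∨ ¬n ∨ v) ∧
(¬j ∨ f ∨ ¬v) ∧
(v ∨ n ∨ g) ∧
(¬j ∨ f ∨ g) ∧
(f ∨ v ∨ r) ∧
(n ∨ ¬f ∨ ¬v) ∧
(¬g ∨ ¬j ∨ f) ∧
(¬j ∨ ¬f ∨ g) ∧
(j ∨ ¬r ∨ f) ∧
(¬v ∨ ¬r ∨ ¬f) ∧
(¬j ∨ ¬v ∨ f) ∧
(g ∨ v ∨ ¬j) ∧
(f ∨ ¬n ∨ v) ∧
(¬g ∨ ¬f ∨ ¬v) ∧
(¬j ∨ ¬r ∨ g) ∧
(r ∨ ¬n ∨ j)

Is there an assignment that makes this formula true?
Yes

Yes, the formula is satisfiable.

One satisfying assignment is: g=True, j=False, v=False, r=False, f=True, n=False

Verification: With this assignment, all 30 clauses evaluate to true.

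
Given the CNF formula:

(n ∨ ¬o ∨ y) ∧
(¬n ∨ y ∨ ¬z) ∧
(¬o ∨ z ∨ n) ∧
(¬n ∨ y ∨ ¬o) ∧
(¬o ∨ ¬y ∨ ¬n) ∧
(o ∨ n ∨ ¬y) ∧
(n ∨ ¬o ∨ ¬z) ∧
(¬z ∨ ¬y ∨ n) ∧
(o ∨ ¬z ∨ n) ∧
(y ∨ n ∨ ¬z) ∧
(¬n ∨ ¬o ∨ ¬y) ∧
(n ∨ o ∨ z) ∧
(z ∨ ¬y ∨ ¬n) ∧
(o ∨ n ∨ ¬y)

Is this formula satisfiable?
Yes

Yes, the formula is satisfiable.

One satisfying assignment is: o=False, n=True, y=False, z=False

Verification: With this assignment, all 14 clauses evaluate to true.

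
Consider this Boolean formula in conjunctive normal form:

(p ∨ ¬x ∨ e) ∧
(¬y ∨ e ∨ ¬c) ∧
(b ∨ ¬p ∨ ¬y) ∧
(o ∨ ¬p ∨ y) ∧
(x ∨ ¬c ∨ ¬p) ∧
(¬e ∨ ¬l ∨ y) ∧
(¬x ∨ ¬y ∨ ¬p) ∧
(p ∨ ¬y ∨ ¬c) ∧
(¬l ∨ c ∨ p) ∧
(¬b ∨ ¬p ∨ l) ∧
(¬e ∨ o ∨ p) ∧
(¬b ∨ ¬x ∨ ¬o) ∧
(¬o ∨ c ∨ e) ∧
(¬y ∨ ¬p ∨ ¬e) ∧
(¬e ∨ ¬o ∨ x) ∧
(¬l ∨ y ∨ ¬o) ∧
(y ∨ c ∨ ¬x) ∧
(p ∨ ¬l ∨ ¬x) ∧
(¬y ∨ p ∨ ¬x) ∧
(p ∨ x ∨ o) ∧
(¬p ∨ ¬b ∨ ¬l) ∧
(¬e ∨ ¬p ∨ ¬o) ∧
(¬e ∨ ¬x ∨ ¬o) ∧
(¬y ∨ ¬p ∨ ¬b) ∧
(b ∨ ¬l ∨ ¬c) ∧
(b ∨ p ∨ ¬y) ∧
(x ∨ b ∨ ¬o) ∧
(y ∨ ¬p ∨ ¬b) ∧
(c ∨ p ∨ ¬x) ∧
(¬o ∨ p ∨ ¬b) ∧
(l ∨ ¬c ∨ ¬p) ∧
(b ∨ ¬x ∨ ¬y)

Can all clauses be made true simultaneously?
No

No, the formula is not satisfiable.

No assignment of truth values to the variables can make all 32 clauses true simultaneously.

The formula is UNSAT (unsatisfiable).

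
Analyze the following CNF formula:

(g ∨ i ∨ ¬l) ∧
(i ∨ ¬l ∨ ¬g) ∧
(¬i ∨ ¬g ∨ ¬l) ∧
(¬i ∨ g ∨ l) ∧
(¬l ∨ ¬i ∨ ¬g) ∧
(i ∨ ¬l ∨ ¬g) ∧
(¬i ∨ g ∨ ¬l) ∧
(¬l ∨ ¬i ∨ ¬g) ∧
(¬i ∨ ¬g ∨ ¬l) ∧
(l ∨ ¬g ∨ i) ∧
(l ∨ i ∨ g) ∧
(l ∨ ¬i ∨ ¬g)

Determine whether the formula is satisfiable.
No

No, the formula is not satisfiable.

No assignment of truth values to the variables can make all 12 clauses true simultaneously.

The formula is UNSAT (unsatisfiable).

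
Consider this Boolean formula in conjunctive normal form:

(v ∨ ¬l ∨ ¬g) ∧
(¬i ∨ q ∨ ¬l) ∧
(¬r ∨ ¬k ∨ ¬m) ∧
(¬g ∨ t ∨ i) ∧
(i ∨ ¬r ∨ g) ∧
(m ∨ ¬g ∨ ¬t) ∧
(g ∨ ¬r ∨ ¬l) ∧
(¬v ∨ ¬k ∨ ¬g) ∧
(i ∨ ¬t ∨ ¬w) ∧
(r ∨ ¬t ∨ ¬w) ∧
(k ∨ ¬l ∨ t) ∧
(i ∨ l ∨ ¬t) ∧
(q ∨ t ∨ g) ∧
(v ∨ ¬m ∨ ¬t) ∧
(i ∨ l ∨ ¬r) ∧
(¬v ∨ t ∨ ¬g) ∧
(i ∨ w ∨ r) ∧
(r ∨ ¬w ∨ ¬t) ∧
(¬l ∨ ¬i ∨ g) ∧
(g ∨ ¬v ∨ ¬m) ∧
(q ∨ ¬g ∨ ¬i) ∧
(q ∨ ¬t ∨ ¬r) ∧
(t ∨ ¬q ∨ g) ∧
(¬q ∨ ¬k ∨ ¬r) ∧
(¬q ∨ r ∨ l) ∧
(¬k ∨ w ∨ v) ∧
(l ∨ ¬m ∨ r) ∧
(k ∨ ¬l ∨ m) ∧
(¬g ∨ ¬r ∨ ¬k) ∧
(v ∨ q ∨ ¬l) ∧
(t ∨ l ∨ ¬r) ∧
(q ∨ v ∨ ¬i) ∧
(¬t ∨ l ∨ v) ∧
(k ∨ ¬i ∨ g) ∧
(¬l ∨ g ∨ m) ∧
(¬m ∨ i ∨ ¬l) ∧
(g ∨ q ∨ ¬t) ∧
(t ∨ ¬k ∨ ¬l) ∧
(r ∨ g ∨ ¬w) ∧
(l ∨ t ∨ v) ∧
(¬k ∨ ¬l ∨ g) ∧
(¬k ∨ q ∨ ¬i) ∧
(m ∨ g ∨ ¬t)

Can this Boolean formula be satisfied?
Yes

Yes, the formula is satisfiable.

One satisfying assignment is: i=True, t=True, q=True, g=True, v=True, r=True, l=False, m=True, k=False, w=False

Verification: With this assignment, all 43 clauses evaluate to true.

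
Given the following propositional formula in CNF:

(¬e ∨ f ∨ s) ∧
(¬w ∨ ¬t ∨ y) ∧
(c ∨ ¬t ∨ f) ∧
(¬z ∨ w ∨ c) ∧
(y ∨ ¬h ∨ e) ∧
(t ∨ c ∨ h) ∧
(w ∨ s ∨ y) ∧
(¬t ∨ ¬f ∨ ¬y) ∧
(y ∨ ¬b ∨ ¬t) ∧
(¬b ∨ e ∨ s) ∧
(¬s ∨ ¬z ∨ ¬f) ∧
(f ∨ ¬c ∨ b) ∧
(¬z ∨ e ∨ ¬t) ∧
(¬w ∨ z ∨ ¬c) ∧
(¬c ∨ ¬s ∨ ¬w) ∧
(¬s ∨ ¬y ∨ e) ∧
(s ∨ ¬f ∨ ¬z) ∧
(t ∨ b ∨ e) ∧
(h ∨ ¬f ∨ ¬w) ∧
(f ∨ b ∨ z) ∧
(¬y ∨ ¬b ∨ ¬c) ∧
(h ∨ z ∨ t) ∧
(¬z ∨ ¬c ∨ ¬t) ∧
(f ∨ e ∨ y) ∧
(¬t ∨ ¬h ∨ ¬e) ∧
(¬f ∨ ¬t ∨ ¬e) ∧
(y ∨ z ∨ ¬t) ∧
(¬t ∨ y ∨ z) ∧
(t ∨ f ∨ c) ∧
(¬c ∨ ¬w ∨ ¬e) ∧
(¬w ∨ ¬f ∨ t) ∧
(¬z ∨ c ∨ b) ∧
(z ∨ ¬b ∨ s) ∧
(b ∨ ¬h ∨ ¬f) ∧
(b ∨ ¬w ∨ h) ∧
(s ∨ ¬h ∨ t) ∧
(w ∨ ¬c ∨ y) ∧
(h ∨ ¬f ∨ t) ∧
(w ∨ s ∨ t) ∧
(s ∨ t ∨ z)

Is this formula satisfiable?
Yes

Yes, the formula is satisfiable.

One satisfying assignment is: c=False, z=False, e=True, s=True, w=False, h=True, y=True, f=True, b=True, t=False

Verification: With this assignment, all 40 clauses evaluate to true.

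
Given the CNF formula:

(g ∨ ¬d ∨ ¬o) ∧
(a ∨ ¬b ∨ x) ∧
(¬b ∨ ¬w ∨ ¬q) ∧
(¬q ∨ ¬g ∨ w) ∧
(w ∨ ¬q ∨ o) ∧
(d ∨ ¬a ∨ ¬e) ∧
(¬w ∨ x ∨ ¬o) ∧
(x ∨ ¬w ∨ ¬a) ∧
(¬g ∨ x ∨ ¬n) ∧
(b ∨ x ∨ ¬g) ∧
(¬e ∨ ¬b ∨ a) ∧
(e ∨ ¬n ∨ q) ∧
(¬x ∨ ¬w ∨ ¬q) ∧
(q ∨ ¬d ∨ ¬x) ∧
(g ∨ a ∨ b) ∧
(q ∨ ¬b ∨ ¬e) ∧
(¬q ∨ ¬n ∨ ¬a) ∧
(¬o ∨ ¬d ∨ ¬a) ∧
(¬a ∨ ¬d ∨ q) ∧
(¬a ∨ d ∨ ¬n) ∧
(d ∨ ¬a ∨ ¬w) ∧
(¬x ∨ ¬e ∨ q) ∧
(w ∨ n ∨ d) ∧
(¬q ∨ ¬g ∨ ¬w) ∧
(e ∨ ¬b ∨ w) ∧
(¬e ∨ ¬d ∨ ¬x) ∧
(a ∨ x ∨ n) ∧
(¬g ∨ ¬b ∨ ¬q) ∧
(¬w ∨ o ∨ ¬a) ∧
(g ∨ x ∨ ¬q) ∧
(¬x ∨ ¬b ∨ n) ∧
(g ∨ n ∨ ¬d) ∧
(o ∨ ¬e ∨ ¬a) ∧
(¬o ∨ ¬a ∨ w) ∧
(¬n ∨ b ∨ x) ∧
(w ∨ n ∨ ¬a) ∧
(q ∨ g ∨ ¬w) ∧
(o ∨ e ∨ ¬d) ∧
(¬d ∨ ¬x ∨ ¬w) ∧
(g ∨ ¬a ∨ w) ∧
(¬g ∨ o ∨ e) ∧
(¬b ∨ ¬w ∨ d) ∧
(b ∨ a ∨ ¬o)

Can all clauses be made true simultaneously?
No

No, the formula is not satisfiable.

No assignment of truth values to the variables can make all 43 clauses true simultaneously.

The formula is UNSAT (unsatisfiable).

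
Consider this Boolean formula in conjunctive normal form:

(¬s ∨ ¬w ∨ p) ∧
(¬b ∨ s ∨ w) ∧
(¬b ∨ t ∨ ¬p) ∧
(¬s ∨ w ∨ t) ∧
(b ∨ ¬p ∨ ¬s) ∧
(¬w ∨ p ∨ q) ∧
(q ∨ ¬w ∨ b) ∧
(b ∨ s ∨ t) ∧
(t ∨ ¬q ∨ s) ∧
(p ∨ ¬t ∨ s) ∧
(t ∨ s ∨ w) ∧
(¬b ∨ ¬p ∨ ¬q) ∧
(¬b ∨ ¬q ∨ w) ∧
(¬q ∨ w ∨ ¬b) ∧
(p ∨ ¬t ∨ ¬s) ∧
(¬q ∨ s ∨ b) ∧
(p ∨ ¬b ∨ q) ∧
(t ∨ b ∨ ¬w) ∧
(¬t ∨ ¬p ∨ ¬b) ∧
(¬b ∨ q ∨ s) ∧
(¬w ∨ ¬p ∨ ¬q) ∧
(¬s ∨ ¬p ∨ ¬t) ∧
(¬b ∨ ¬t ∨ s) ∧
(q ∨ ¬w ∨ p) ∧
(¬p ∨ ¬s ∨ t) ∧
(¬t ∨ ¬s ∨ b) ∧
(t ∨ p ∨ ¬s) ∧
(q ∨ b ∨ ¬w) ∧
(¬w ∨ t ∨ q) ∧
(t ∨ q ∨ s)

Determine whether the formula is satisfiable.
Yes

Yes, the formula is satisfiable.

One satisfying assignment is: t=True, p=True, b=False, q=False, s=False, w=False

Verification: With this assignment, all 30 clauses evaluate to true.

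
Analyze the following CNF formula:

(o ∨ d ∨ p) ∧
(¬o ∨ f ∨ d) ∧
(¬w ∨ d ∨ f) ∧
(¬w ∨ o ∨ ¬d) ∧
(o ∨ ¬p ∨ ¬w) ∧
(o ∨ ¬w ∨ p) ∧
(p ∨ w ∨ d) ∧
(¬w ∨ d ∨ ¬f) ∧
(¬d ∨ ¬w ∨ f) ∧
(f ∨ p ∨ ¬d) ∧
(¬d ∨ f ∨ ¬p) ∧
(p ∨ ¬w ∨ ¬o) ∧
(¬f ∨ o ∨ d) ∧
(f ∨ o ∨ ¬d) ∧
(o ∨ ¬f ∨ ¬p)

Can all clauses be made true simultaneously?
Yes

Yes, the formula is satisfiable.

One satisfying assignment is: p=False, d=True, o=False, w=False, f=True

Verification: With this assignment, all 15 clauses evaluate to true.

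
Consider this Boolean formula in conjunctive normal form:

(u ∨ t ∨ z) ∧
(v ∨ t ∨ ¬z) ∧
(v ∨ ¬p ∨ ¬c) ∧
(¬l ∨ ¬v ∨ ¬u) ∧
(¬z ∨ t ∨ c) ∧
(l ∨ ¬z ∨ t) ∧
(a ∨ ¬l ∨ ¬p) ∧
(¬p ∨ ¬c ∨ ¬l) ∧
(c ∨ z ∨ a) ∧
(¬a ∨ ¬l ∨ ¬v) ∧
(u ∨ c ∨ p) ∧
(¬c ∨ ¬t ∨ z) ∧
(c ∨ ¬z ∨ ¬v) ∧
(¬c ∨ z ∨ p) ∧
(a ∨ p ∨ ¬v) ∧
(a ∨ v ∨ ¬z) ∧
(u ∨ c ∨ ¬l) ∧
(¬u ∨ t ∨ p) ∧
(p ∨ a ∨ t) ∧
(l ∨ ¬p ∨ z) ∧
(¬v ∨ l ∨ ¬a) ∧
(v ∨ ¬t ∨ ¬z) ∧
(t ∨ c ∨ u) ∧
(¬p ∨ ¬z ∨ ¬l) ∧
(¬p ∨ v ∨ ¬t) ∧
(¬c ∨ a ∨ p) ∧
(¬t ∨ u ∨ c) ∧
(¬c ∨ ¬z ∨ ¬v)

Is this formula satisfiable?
Yes

Yes, the formula is satisfiable.

One satisfying assignment is: z=False, v=False, c=False, l=False, u=True, a=True, t=True, p=False

Verification: With this assignment, all 28 clauses evaluate to true.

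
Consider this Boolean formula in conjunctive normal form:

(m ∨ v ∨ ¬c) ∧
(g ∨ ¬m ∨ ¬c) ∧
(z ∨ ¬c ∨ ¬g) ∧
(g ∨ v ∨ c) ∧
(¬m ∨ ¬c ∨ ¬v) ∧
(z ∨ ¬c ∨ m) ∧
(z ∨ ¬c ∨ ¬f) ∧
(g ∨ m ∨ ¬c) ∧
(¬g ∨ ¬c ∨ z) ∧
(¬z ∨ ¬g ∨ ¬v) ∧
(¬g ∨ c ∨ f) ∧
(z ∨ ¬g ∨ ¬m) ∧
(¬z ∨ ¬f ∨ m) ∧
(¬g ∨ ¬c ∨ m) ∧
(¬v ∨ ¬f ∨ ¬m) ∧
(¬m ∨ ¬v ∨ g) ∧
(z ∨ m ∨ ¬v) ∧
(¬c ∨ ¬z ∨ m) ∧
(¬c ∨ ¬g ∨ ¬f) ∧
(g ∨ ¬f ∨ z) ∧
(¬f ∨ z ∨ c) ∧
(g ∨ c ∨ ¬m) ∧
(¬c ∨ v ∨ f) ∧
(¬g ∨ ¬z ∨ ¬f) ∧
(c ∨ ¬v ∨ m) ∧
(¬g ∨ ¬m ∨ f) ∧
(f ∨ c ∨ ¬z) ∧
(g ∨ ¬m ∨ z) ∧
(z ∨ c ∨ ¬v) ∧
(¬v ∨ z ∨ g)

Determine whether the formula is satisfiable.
No

No, the formula is not satisfiable.

No assignment of truth values to the variables can make all 30 clauses true simultaneously.

The formula is UNSAT (unsatisfiable).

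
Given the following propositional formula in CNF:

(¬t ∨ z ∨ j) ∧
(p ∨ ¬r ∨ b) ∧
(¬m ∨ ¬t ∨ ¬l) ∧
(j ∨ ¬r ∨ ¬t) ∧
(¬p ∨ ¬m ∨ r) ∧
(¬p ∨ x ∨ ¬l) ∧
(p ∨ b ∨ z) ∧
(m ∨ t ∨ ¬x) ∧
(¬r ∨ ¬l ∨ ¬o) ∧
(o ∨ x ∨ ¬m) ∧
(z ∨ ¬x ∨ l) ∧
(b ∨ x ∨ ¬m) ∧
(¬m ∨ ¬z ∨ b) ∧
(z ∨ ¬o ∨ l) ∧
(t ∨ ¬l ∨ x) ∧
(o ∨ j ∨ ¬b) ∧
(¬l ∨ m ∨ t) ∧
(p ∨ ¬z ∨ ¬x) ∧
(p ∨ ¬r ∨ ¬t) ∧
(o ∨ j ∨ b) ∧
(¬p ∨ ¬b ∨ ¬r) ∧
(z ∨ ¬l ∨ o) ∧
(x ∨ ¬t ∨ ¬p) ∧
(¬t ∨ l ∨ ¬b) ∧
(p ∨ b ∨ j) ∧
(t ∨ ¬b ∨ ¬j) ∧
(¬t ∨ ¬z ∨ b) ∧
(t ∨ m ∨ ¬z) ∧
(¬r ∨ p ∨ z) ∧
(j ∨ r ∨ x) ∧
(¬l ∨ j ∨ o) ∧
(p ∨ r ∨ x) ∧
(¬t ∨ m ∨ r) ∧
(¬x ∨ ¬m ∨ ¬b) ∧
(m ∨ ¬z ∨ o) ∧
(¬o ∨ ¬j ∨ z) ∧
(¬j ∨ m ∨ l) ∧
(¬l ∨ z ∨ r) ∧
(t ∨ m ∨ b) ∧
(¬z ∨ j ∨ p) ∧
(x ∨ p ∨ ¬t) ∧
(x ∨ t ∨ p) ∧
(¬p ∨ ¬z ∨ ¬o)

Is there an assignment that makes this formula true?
No

No, the formula is not satisfiable.

No assignment of truth values to the variables can make all 43 clauses true simultaneously.

The formula is UNSAT (unsatisfiable).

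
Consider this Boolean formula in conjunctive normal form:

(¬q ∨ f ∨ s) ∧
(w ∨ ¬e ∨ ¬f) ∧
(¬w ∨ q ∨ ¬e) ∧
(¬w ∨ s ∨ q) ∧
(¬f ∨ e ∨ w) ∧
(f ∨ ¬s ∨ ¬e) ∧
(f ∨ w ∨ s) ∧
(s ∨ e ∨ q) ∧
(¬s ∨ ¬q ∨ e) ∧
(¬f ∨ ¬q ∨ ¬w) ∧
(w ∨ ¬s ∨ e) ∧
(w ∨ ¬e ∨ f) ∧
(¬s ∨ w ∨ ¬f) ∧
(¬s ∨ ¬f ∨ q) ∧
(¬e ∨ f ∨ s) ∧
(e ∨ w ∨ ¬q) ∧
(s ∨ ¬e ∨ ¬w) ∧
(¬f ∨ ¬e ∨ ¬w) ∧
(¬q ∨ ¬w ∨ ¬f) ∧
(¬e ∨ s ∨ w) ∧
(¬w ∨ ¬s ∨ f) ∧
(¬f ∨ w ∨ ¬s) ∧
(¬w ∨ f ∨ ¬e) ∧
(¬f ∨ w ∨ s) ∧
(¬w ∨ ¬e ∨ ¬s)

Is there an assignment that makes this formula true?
No

No, the formula is not satisfiable.

No assignment of truth values to the variables can make all 25 clauses true simultaneously.

The formula is UNSAT (unsatisfiable).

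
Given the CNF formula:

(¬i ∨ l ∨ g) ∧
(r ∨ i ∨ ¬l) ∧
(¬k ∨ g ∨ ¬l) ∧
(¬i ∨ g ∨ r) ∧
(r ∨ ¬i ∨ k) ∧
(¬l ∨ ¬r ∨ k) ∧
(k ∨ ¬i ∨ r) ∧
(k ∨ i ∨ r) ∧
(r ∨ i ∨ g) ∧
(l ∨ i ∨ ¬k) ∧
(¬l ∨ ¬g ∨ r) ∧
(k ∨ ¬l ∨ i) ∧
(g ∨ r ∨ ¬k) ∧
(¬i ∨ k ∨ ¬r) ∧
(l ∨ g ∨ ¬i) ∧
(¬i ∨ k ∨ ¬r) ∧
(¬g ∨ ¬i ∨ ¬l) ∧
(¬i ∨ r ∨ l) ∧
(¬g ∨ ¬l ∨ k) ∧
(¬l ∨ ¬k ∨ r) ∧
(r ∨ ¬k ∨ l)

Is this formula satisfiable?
Yes

Yes, the formula is satisfiable.

One satisfying assignment is: r=True, l=False, k=False, g=False, i=False

Verification: With this assignment, all 21 clauses evaluate to true.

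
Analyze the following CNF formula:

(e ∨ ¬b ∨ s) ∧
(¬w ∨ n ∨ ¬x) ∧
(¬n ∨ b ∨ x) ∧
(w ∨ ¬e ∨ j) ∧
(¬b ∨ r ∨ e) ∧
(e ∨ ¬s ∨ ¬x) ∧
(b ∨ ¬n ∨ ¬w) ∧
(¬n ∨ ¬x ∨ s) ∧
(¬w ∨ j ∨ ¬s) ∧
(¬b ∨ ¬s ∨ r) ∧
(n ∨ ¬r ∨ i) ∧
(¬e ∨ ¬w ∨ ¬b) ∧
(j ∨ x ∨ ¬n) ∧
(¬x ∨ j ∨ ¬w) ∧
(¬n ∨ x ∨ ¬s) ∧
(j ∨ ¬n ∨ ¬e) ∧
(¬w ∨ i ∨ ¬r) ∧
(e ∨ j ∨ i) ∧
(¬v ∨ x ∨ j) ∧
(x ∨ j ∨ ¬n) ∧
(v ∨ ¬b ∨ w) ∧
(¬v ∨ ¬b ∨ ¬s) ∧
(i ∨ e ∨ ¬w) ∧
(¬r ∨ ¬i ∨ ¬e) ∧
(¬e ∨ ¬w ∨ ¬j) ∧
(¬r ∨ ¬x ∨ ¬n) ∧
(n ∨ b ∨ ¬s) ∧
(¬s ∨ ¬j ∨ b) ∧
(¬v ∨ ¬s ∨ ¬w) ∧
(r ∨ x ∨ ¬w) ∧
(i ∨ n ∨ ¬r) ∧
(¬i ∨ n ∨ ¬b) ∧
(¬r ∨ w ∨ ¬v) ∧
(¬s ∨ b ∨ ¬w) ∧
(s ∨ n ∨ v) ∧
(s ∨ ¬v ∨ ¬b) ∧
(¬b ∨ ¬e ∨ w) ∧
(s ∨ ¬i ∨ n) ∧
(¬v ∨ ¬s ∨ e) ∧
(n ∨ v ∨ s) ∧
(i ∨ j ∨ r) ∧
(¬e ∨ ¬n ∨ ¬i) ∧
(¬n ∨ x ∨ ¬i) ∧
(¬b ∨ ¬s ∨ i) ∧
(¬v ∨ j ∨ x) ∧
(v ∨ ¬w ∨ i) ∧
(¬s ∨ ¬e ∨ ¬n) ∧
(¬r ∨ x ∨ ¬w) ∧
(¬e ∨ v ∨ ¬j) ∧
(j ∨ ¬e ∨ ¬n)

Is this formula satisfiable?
Yes

Yes, the formula is satisfiable.

One satisfying assignment is: j=True, n=False, i=False, s=False, r=False, x=True, v=True, b=False, w=False, e=False

Verification: With this assignment, all 50 clauses evaluate to true.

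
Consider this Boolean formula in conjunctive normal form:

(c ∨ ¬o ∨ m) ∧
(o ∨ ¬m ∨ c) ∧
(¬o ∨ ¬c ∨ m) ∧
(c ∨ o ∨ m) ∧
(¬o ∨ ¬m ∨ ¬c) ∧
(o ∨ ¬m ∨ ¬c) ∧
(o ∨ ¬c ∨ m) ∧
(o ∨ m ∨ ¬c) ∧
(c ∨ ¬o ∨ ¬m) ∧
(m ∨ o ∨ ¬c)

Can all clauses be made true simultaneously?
No

No, the formula is not satisfiable.

No assignment of truth values to the variables can make all 10 clauses true simultaneously.

The formula is UNSAT (unsatisfiable).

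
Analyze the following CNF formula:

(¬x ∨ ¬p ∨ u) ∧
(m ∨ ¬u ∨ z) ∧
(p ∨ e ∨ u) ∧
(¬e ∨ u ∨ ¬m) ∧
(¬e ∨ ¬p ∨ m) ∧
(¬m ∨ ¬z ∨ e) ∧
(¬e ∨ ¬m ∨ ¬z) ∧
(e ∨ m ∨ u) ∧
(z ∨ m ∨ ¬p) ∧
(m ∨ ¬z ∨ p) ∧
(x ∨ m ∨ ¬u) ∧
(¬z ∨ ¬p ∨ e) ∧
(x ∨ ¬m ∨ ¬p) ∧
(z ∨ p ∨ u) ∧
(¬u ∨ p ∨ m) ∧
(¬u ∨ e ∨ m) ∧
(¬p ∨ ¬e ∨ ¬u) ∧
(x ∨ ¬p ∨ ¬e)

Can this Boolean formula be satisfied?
Yes

Yes, the formula is satisfiable.

One satisfying assignment is: u=True, e=False, p=False, z=False, m=True, x=False

Verification: With this assignment, all 18 clauses evaluate to true.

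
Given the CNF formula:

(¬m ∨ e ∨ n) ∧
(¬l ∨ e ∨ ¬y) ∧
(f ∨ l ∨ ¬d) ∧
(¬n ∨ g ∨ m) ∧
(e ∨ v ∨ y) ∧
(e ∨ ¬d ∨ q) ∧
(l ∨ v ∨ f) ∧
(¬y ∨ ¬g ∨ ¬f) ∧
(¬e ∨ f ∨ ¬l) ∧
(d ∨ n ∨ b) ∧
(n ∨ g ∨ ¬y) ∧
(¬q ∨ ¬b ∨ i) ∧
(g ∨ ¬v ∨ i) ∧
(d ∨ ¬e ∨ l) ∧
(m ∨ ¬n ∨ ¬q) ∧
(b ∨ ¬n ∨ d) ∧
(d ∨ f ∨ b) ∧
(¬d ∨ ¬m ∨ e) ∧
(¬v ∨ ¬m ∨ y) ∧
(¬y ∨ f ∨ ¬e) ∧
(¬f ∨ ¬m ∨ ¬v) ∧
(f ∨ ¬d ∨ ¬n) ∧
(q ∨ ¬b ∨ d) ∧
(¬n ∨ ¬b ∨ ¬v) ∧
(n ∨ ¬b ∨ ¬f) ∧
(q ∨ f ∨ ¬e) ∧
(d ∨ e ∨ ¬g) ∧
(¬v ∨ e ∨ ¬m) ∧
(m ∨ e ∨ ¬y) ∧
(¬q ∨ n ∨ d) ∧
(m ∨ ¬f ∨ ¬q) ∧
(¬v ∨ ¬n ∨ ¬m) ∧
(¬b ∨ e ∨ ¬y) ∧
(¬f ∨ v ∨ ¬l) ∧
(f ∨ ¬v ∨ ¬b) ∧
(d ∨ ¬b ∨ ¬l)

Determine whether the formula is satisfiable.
Yes

Yes, the formula is satisfiable.

One satisfying assignment is: l=False, y=False, v=False, f=True, d=True, q=False, e=True, i=False, m=True, g=False, b=False, n=True

Verification: With this assignment, all 36 clauses evaluate to true.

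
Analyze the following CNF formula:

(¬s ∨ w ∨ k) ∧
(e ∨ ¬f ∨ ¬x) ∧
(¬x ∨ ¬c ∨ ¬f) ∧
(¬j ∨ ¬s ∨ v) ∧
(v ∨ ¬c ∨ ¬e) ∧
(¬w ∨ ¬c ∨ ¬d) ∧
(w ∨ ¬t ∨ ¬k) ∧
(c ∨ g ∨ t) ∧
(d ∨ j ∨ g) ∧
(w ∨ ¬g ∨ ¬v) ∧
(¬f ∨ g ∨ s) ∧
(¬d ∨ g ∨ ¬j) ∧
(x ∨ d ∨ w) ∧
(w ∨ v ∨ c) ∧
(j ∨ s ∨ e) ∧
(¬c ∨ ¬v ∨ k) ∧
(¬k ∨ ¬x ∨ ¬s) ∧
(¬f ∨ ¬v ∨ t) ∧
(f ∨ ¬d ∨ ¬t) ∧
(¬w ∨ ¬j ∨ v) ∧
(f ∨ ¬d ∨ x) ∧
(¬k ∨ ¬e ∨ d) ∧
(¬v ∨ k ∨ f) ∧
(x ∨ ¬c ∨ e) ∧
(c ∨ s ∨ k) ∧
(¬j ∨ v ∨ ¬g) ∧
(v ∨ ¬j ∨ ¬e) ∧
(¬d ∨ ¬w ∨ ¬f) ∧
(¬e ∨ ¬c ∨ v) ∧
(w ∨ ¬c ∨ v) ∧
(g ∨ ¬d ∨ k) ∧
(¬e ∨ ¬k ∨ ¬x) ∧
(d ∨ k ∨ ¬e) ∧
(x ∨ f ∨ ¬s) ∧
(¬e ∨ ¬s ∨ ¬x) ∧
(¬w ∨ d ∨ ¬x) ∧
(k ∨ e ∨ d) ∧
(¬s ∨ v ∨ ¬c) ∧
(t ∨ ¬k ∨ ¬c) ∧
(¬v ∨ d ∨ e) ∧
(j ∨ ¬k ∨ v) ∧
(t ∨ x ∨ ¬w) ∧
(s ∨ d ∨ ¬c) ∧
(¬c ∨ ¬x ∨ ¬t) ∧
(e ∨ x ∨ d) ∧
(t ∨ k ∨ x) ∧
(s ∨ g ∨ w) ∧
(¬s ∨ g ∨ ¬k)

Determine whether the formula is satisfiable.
Yes

Yes, the formula is satisfiable.

One satisfying assignment is: v=True, c=False, g=True, f=False, s=False, d=True, j=True, t=False, w=True, k=True, x=True, e=False

Verification: With this assignment, all 48 clauses evaluate to true.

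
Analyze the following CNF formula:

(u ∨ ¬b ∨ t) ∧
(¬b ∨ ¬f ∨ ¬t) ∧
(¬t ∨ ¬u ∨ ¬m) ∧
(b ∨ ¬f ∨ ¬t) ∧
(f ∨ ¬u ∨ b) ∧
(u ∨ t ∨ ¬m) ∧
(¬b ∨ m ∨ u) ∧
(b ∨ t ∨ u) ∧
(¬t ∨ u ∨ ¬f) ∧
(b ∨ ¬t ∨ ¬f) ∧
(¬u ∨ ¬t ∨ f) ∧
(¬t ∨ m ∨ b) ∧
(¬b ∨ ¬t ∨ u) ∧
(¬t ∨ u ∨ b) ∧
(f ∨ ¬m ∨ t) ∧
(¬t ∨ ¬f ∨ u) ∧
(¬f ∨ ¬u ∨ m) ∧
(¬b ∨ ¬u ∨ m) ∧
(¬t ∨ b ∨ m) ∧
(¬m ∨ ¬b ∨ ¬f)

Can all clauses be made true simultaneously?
Yes

Yes, the formula is satisfiable.

One satisfying assignment is: f=True, b=False, t=False, m=True, u=True

Verification: With this assignment, all 20 clauses evaluate to true.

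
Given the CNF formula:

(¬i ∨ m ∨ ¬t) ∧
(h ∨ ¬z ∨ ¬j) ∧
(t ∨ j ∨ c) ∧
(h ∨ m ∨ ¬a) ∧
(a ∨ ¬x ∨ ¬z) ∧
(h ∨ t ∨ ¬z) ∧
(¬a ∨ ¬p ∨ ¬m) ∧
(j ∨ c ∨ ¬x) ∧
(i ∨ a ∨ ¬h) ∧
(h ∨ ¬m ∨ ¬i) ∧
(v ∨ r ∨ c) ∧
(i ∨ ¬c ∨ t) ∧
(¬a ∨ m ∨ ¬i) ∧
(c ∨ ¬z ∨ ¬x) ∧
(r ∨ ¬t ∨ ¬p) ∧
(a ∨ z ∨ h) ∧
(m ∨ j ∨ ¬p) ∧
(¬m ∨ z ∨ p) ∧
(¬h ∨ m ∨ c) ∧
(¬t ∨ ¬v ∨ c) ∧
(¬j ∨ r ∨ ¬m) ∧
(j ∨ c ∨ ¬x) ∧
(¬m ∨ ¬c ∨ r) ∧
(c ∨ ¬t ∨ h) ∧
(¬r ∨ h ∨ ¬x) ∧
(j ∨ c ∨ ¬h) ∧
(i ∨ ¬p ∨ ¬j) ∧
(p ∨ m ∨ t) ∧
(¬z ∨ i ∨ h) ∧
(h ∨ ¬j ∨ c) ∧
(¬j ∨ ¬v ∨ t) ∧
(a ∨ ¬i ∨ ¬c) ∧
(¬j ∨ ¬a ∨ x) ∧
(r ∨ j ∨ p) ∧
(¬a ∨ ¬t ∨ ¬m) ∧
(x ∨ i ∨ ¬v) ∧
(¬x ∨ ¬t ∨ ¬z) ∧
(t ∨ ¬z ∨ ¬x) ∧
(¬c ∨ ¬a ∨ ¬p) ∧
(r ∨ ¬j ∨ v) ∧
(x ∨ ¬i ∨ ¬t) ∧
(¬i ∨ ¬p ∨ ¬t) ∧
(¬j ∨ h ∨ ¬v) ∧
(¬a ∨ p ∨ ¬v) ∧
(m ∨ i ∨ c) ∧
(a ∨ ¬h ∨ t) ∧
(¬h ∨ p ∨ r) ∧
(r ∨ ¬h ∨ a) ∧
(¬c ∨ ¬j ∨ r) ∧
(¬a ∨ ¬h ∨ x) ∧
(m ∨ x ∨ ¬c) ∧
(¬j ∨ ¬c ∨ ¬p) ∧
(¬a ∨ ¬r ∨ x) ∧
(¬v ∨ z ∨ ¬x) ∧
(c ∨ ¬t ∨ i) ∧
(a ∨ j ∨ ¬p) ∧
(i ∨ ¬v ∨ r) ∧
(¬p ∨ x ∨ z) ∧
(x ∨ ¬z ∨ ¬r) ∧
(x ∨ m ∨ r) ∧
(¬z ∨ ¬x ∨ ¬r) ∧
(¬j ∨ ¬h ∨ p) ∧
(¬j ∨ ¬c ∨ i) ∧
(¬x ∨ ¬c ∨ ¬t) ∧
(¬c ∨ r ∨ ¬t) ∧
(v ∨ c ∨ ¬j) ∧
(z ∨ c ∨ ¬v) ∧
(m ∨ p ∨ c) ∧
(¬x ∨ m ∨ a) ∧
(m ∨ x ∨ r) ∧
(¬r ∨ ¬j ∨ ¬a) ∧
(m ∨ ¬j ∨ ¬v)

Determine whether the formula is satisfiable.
No

No, the formula is not satisfiable.

No assignment of truth values to the variables can make all 72 clauses true simultaneously.

The formula is UNSAT (unsatisfiable).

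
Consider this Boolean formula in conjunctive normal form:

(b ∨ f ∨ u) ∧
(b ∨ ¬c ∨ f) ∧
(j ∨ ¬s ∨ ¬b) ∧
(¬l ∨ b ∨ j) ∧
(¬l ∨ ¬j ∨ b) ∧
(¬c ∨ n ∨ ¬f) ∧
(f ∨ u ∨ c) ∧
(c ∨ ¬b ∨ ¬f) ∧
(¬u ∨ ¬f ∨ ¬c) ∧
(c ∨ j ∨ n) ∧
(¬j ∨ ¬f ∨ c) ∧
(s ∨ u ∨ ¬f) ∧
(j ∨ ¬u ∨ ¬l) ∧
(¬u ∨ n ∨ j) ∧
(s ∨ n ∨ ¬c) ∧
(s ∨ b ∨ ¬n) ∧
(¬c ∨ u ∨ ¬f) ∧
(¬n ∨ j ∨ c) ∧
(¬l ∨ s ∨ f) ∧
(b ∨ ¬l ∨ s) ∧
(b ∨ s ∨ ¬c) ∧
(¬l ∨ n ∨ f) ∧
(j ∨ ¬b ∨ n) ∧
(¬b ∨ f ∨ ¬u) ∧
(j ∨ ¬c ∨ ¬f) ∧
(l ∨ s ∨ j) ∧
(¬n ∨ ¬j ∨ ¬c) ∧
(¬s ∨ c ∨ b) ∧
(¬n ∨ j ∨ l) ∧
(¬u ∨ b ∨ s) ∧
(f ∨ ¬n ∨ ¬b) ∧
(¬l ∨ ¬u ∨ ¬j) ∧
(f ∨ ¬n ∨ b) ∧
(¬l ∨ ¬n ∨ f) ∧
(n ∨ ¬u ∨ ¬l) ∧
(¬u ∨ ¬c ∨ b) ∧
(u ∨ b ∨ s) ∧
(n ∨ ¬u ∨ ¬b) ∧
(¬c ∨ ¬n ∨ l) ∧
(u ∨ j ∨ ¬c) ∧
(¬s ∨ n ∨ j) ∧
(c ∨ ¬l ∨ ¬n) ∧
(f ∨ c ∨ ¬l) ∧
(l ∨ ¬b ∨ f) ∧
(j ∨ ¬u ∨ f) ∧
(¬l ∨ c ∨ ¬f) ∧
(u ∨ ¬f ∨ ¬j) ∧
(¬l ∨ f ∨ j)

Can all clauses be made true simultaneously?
No

No, the formula is not satisfiable.

No assignment of truth values to the variables can make all 48 clauses true simultaneously.

The formula is UNSAT (unsatisfiable).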